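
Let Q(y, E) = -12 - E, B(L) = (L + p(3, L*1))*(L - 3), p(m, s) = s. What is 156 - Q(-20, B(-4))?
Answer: 224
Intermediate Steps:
B(L) = 2*L*(-3 + L) (B(L) = (L + L*1)*(L - 3) = (L + L)*(-3 + L) = (2*L)*(-3 + L) = 2*L*(-3 + L))
156 - Q(-20, B(-4)) = 156 - (-12 - 2*(-4)*(-3 - 4)) = 156 - (-12 - 2*(-4)*(-7)) = 156 - (-12 - 1*56) = 156 - (-12 - 56) = 156 - 1*(-68) = 156 + 68 = 224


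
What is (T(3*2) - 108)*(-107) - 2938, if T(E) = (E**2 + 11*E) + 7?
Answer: -3045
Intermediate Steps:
T(E) = 7 + E**2 + 11*E
(T(3*2) - 108)*(-107) - 2938 = ((7 + (3*2)**2 + 11*(3*2)) - 108)*(-107) - 2938 = ((7 + 6**2 + 11*6) - 108)*(-107) - 2938 = ((7 + 36 + 66) - 108)*(-107) - 2938 = (109 - 108)*(-107) - 2938 = 1*(-107) - 2938 = -107 - 2938 = -3045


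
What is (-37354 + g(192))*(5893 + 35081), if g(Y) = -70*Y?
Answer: -2081233356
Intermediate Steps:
(-37354 + g(192))*(5893 + 35081) = (-37354 - 70*192)*(5893 + 35081) = (-37354 - 13440)*40974 = -50794*40974 = -2081233356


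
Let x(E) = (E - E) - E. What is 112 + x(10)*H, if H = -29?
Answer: 402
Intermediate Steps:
x(E) = -E (x(E) = 0 - E = -E)
112 + x(10)*H = 112 - 1*10*(-29) = 112 - 10*(-29) = 112 + 290 = 402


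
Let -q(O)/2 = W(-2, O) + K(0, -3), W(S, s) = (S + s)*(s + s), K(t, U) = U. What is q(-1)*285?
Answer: -1710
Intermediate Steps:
W(S, s) = 2*s*(S + s) (W(S, s) = (S + s)*(2*s) = 2*s*(S + s))
q(O) = 6 - 4*O*(-2 + O) (q(O) = -2*(2*O*(-2 + O) - 3) = -2*(-3 + 2*O*(-2 + O)) = 6 - 4*O*(-2 + O))
q(-1)*285 = (6 - 4*(-1)*(-2 - 1))*285 = (6 - 4*(-1)*(-3))*285 = (6 - 12)*285 = -6*285 = -1710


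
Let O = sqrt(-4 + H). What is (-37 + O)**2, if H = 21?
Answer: (37 - sqrt(17))**2 ≈ 1080.9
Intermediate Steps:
O = sqrt(17) (O = sqrt(-4 + 21) = sqrt(17) ≈ 4.1231)
(-37 + O)**2 = (-37 + sqrt(17))**2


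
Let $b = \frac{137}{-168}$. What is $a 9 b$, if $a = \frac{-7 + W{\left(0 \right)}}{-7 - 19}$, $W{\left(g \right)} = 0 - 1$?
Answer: $- \frac{411}{182} \approx -2.2582$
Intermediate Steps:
$W{\left(g \right)} = -1$ ($W{\left(g \right)} = 0 - 1 = -1$)
$b = - \frac{137}{168}$ ($b = 137 \left(- \frac{1}{168}\right) = - \frac{137}{168} \approx -0.81548$)
$a = \frac{4}{13}$ ($a = \frac{-7 - 1}{-7 - 19} = - \frac{8}{-26} = \left(-8\right) \left(- \frac{1}{26}\right) = \frac{4}{13} \approx 0.30769$)
$a 9 b = \frac{4}{13} \cdot 9 \left(- \frac{137}{168}\right) = \frac{36}{13} \left(- \frac{137}{168}\right) = - \frac{411}{182}$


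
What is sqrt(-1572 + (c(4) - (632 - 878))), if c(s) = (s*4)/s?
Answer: I*sqrt(1322) ≈ 36.359*I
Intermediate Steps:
c(s) = 4 (c(s) = (4*s)/s = 4)
sqrt(-1572 + (c(4) - (632 - 878))) = sqrt(-1572 + (4 - (632 - 878))) = sqrt(-1572 + (4 - 1*(-246))) = sqrt(-1572 + (4 + 246)) = sqrt(-1572 + 250) = sqrt(-1322) = I*sqrt(1322)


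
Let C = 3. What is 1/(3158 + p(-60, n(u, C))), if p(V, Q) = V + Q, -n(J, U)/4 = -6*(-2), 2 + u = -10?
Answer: 1/3050 ≈ 0.00032787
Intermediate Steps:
u = -12 (u = -2 - 10 = -12)
n(J, U) = -48 (n(J, U) = -(-24)*(-2) = -4*12 = -48)
p(V, Q) = Q + V
1/(3158 + p(-60, n(u, C))) = 1/(3158 + (-48 - 60)) = 1/(3158 - 108) = 1/3050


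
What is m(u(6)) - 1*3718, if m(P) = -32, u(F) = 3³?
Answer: -3750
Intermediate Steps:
u(F) = 27
m(u(6)) - 1*3718 = -32 - 1*3718 = -32 - 3718 = -3750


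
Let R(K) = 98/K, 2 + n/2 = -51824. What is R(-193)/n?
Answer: 49/10002418 ≈ 4.8988e-6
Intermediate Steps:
n = -103652 (n = -4 + 2*(-51824) = -4 - 103648 = -103652)
R(-193)/n = (98/(-193))/(-103652) = (98*(-1/193))*(-1/103652) = -98/193*(-1/103652) = 49/10002418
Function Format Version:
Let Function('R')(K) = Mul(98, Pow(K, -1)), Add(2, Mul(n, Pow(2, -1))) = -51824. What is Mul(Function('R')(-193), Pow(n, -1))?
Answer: Rational(49, 10002418) ≈ 4.8988e-6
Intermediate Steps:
n = -103652 (n = Add(-4, Mul(2, -51824)) = Add(-4, -103648) = -103652)
Mul(Function('R')(-193), Pow(n, -1)) = Mul(Mul(98, Pow(-193, -1)), Pow(-103652, -1)) = Mul(Mul(98, Rational(-1, 193)), Rational(-1, 103652)) = Mul(Rational(-98, 193), Rational(-1, 103652)) = Rational(49, 10002418)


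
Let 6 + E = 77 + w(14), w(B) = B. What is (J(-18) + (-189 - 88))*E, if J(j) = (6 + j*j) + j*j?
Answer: 32045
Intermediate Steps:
E = 85 (E = -6 + (77 + 14) = -6 + 91 = 85)
J(j) = 6 + 2*j² (J(j) = (6 + j²) + j² = 6 + 2*j²)
(J(-18) + (-189 - 88))*E = ((6 + 2*(-18)²) + (-189 - 88))*85 = ((6 + 2*324) - 277)*85 = ((6 + 648) - 277)*85 = (654 - 277)*85 = 377*85 = 32045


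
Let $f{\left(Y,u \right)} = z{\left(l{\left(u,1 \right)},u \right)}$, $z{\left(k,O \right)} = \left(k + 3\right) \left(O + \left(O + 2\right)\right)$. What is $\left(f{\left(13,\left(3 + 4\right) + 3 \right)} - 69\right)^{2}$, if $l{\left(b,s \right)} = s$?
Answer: $361$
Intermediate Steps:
$z{\left(k,O \right)} = \left(2 + 2 O\right) \left(3 + k\right)$ ($z{\left(k,O \right)} = \left(3 + k\right) \left(O + \left(2 + O\right)\right) = \left(3 + k\right) \left(2 + 2 O\right) = \left(2 + 2 O\right) \left(3 + k\right)$)
$f{\left(Y,u \right)} = 8 + 8 u$ ($f{\left(Y,u \right)} = 6 + 2 \cdot 1 + 6 u + 2 u 1 = 6 + 2 + 6 u + 2 u = 8 + 8 u$)
$\left(f{\left(13,\left(3 + 4\right) + 3 \right)} - 69\right)^{2} = \left(\left(8 + 8 \left(\left(3 + 4\right) + 3\right)\right) - 69\right)^{2} = \left(\left(8 + 8 \left(7 + 3\right)\right) - 69\right)^{2} = \left(\left(8 + 8 \cdot 10\right) - 69\right)^{2} = \left(\left(8 + 80\right) - 69\right)^{2} = \left(88 - 69\right)^{2} = 19^{2} = 361$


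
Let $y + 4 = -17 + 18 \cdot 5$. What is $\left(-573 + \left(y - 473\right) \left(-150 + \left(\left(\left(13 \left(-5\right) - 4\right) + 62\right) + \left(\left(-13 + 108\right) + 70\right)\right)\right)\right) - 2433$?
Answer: $-6238$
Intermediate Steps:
$y = 69$ ($y = -4 + \left(-17 + 18 \cdot 5\right) = -4 + \left(-17 + 90\right) = -4 + 73 = 69$)
$\left(-573 + \left(y - 473\right) \left(-150 + \left(\left(\left(13 \left(-5\right) - 4\right) + 62\right) + \left(\left(-13 + 108\right) + 70\right)\right)\right)\right) - 2433 = \left(-573 + \left(69 - 473\right) \left(-150 + \left(\left(\left(13 \left(-5\right) - 4\right) + 62\right) + \left(\left(-13 + 108\right) + 70\right)\right)\right)\right) - 2433 = \left(-573 - 404 \left(-150 + \left(\left(\left(-65 - 4\right) + 62\right) + \left(95 + 70\right)\right)\right)\right) - 2433 = \left(-573 - 404 \left(-150 + \left(\left(-69 + 62\right) + 165\right)\right)\right) - 2433 = \left(-573 - 404 \left(-150 + \left(-7 + 165\right)\right)\right) - 2433 = \left(-573 - 404 \left(-150 + 158\right)\right) - 2433 = \left(-573 - 3232\right) - 2433 = -3805 - 2433 = -6238$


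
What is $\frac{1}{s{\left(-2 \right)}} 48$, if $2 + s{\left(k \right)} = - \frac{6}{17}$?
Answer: $- \frac{102}{5} \approx -20.4$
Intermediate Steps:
$s{\left(k \right)} = - \frac{40}{17}$ ($s{\left(k \right)} = -2 - \frac{6}{17} = - \frac{40}{17}$)
$\frac{1}{s{\left(-2 \right)}} 48 = \frac{1}{- \frac{40}{17}} \cdot 48 = \left(- \frac{17}{40}\right) 48 = - \frac{102}{5}$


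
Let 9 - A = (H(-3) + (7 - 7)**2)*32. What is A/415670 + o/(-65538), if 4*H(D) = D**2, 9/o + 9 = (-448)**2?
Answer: -4603622902/30374274485665 ≈ -0.00015156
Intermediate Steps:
o = 9/200695 (o = 9/(-9 + (-448)**2) = 9/(-9 + 200704) = 9/200695 ≈ 4.4844e-5)
H(D) = D**2/4
A = -63 (A = 9 - ((1/4)*(-3)**2 + (7 - 7)**2)*32 = 9 - ((1/4)*9 + 0**2)*32 = 9 - (9/4 + 0)*32 = 9 - 9*32/4 = 9 - 1*72 = 9 - 72 = -63)
A/415670 + o/(-65538) = -63/415670 + (9/200695)/(-65538) = -63*1/415670 + (9/200695)*(-1/65538) = -63/415670 - 1/1461460990 = -4603622902/30374274485665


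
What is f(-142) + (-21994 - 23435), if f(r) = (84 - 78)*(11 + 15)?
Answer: -45273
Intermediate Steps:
f(r) = 156 (f(r) = 6*26 = 156)
f(-142) + (-21994 - 23435) = 156 + (-21994 - 23435) = 156 - 45429 = -45273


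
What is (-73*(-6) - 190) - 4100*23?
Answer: -94052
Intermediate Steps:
(-73*(-6) - 190) - 4100*23 = (438 - 190) - 1*94300 = 248 - 94300 = -94052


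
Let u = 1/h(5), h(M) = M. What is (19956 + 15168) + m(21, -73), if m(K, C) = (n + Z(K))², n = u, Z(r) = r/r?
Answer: 878136/25 ≈ 35125.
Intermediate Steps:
Z(r) = 1
u = ⅕ (u = 1/5 = ⅕ ≈ 0.20000)
n = ⅕ ≈ 0.20000
m(K, C) = 36/25 (m(K, C) = (⅕ + 1)² = (6/5)² = 36/25)
(19956 + 15168) + m(21, -73) = (19956 + 15168) + 36/25 = 35124 + 36/25 = 878136/25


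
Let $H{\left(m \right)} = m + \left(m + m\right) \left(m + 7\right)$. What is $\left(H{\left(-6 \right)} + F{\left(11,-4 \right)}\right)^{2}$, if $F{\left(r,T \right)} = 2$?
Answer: $256$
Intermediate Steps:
$H{\left(m \right)} = m + 2 m \left(7 + m\right)$
$\left(H{\left(-6 \right)} + F{\left(11,-4 \right)}\right)^{2} = \left(- 6 \left(15 + 2 \left(-6\right)\right) + 2\right)^{2} = \left(- 6 \left(15 - 12\right) + 2\right)^{2} = \left(\left(-6\right) 3 + 2\right)^{2} = \left(-18 + 2\right)^{2} = \left(-16\right)^{2} = 256$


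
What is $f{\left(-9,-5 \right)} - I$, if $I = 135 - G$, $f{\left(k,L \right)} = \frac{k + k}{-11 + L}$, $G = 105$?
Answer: $- \frac{231}{8} \approx -28.875$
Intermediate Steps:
$f{\left(k,L \right)} = \frac{2 k}{-11 + L}$
$I = 30$ ($I = 135 - 105 = 30$)
$f{\left(-9,-5 \right)} - I = 2 \left(-9\right) \frac{1}{-11 - 5} - 30 = 2 \left(-9\right) \frac{1}{-16} - 30 = 2 \left(-9\right) \left(- \frac{1}{16}\right) - 30 = \frac{9}{8} - 30 = - \frac{231}{8}$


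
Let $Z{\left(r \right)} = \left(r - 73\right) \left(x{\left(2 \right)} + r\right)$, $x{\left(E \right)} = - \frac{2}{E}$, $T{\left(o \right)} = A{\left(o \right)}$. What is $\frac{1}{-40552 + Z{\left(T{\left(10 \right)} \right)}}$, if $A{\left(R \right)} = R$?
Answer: $- \frac{1}{41119} \approx -2.432 \cdot 10^{-5}$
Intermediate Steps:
$T{\left(o \right)} = o$
$Z{\left(r \right)} = \left(-1 + r\right) \left(-73 + r\right)$ ($Z{\left(r \right)} = \left(r - 73\right) \left(- \frac{2}{2} + r\right) = \left(-73 + r\right) \left(\left(-2\right) \frac{1}{2} + r\right) = \left(-73 + r\right) \left(-1 + r\right) = \left(-1 + r\right) \left(-73 + r\right)$)
$\frac{1}{-40552 + Z{\left(T{\left(10 \right)} \right)}} = \frac{1}{-40552 + \left(73 + 10^{2} - 740\right)} = \frac{1}{-40552 + \left(73 + 100 - 740\right)} = \frac{1}{-40552 - 567} = \frac{1}{-41119} = - \frac{1}{41119}$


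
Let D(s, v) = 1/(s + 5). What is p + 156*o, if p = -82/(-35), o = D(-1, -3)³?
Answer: 2677/560 ≈ 4.7804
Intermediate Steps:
D(s, v) = 1/(5 + s)
o = 1/64 (o = (1/(5 - 1))³ = (1/4)³ = (¼)³ = 1/64 ≈ 0.015625)
p = 82/35 (p = -82*(-1/35) = 82/35 ≈ 2.3429)
p + 156*o = 82/35 + 156*(1/64) = 82/35 + 39/16 = 2677/560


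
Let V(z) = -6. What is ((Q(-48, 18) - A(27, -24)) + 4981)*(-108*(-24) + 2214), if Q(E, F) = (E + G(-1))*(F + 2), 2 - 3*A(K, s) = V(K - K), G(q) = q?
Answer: 19215990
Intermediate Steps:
A(K, s) = 8/3 (A(K, s) = 2/3 - 1/3*(-6) = 2/3 + 2 = 8/3)
Q(E, F) = (-1 + E)*(2 + F) (Q(E, F) = (E - 1)*(F + 2) = (-1 + E)*(2 + F))
((Q(-48, 18) - A(27, -24)) + 4981)*(-108*(-24) + 2214) = (((-2 - 1*18 + 2*(-48) - 48*18) - 1*8/3) + 4981)*(-108*(-24) + 2214) = (((-2 - 18 - 96 - 864) - 8/3) + 4981)*(2592 + 2214) = ((-980 - 8/3) + 4981)*4806 = (-2948/3 + 4981)*4806 = (11995/3)*4806 = 19215990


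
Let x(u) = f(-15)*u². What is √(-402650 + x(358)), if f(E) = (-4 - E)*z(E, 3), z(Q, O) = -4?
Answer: I*√6041866 ≈ 2458.0*I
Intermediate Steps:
f(E) = 16 + 4*E (f(E) = (-4 - E)*(-4) = 16 + 4*E)
x(u) = -44*u² (x(u) = (16 + 4*(-15))*u² = (16 - 60)*u² = -44*u²)
√(-402650 + x(358)) = √(-402650 - 44*358²) = √(-402650 - 44*128164) = √(-402650 - 5639216) = √(-6041866) = I*√6041866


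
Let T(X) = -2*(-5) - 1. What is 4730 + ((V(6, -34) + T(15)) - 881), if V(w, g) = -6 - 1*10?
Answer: 3842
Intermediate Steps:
T(X) = 9 (T(X) = 10 - 1 = 9)
V(w, g) = -16 (V(w, g) = -6 - 10 = -16)
4730 + ((V(6, -34) + T(15)) - 881) = 4730 + ((-16 + 9) - 881) = 4730 + (-7 - 881) = 4730 - 888 = 3842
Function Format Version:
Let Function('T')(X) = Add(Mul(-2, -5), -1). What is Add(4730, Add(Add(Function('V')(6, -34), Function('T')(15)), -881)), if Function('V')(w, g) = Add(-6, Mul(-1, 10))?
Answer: 3842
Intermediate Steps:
Function('T')(X) = 9 (Function('T')(X) = Add(10, -1) = 9)
Function('V')(w, g) = -16 (Function('V')(w, g) = Add(-6, -10) = -16)
Add(4730, Add(Add(Function('V')(6, -34), Function('T')(15)), -881)) = Add(4730, Add(Add(-16, 9), -881)) = Add(4730, Add(-7, -881)) = Add(4730, -888) = 3842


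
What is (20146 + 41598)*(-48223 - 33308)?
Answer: -5034050064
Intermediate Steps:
(20146 + 41598)*(-48223 - 33308) = 61744*(-81531) = -5034050064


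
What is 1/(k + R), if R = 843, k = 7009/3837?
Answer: 3837/3241600 ≈ 0.0011837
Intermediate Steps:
k = 7009/3837 (k = 7009*(1/3837) = 7009/3837 ≈ 1.8267)
1/(k + R) = 1/(7009/3837 + 843) = 1/(3241600/3837) = 3837/3241600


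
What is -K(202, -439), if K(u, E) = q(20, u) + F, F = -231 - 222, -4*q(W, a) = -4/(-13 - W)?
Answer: 14950/33 ≈ 453.03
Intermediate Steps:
q(W, a) = 1/(-13 - W) (q(W, a) = -(-1)/(-13 - W) = 1/(-13 - W))
F = -453
K(u, E) = -14950/33 (K(u, E) = -1/(13 + 20) - 453 = -1/33 - 453 = -14950/33)
-K(202, -439) = -1*(-14950/33) = 14950/33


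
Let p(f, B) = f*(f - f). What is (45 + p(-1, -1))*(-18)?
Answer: -810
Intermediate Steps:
p(f, B) = 0 (p(f, B) = f*0 = 0)
(45 + p(-1, -1))*(-18) = (45 + 0)*(-18) = 45*(-18) = -810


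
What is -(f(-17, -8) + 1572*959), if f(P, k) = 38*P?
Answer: -1506902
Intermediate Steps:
-(f(-17, -8) + 1572*959) = -(38*(-17) + 1572*959) = -(-646 + 1507548) = -1*1506902 = -1506902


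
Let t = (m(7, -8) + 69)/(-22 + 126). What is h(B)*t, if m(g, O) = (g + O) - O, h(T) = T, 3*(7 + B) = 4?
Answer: -323/78 ≈ -4.1410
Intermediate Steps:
B = -17/3 (B = -7 + (1/3)*4 = -7 + 4/3 = -17/3 ≈ -5.6667)
m(g, O) = g (m(g, O) = (O + g) - O = g)
t = 19/26 (t = (7 + 69)/(-22 + 126) = 76/104 = 76*(1/104) = 19/26 ≈ 0.73077)
h(B)*t = -17/3*19/26 = -323/78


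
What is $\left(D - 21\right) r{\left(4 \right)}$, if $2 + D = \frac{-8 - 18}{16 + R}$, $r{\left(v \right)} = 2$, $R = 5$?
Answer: $- \frac{1018}{21} \approx -48.476$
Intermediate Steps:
$D = - \frac{68}{21}$ ($D = -2 + \frac{-8 - 18}{16 + 5} = -2 - \frac{26}{21} = - \frac{68}{21} \approx -3.2381$)
$\left(D - 21\right) r{\left(4 \right)} = \left(- \frac{68}{21} - 21\right) 2 = \left(- \frac{509}{21}\right) 2 = - \frac{1018}{21}$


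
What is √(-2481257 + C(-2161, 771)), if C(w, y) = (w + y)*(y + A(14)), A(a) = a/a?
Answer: I*√3554337 ≈ 1885.3*I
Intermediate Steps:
A(a) = 1
C(w, y) = (1 + y)*(w + y) (C(w, y) = (w + y)*(y + 1) = (w + y)*(1 + y) = (1 + y)*(w + y))
√(-2481257 + C(-2161, 771)) = √(-2481257 + (-2161 + 771 + 771² - 2161*771)) = √(-2481257 + (-2161 + 771 + 594441 - 1666131)) = √(-2481257 - 1073080) = √(-3554337) = I*√3554337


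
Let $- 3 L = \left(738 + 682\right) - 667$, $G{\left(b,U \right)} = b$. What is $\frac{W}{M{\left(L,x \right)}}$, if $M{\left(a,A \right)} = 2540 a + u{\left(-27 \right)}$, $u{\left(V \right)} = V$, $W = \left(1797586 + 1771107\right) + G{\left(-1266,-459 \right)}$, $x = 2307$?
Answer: $- \frac{3567427}{637567} \approx -5.5954$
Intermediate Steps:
$L = -251$ ($L = - \frac{\left(738 + 682\right) - 667}{3} = - \frac{1420 - 667}{3} = \left(- \frac{1}{3}\right) 753 = -251$)
$W = 3567427$ ($W = \left(1797586 + 1771107\right) - 1266 = 3568693 - 1266 = 3567427$)
$M{\left(a,A \right)} = -27 + 2540 a$ ($M{\left(a,A \right)} = 2540 a - 27 = -27 + 2540 a$)
$\frac{W}{M{\left(L,x \right)}} = \frac{3567427}{-27 + 2540 \left(-251\right)} = \frac{3567427}{-27 - 637540} = \frac{3567427}{-637567} = 3567427 \left(- \frac{1}{637567}\right) = - \frac{3567427}{637567}$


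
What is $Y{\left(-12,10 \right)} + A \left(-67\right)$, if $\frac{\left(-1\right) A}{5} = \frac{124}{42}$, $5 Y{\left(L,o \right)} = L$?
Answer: $\frac{103598}{105} \approx 986.65$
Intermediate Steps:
$Y{\left(L,o \right)} = \frac{L}{5}$
$A = - \frac{310}{21}$ ($A = - 5 \cdot \frac{124}{42} = - 5 \cdot 124 \cdot \frac{1}{42} = \left(-5\right) \frac{62}{21} = - \frac{310}{21} \approx -14.762$)
$Y{\left(-12,10 \right)} + A \left(-67\right) = \frac{1}{5} \left(-12\right) - - \frac{20770}{21} = - \frac{12}{5} + \frac{20770}{21} = \frac{103598}{105}$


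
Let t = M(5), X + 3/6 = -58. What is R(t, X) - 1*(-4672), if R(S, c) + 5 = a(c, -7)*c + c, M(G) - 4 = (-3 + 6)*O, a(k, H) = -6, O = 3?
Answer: 9919/2 ≈ 4959.5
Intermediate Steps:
X = -117/2 (X = -½ - 58 = -117/2 ≈ -58.500)
M(G) = 13 (M(G) = 4 + (-3 + 6)*3 = 4 + 3*3 = 4 + 9 = 13)
t = 13
R(S, c) = -5 - 5*c (R(S, c) = -5 + (-6*c + c) = -5 - 5*c)
R(t, X) - 1*(-4672) = (-5 - 5*(-117/2)) - 1*(-4672) = (-5 + 585/2) + 4672 = 575/2 + 4672 = 9919/2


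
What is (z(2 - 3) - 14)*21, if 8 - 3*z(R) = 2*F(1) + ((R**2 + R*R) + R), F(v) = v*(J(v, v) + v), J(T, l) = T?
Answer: -273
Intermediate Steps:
F(v) = 2*v**2 (F(v) = v*(v + v) = v*(2*v) = 2*v**2)
z(R) = 4/3 - 2*R**2/3 - R/3 (z(R) = 8/3 - (2*(2*1**2) + ((R**2 + R*R) + R))/3 = 8/3 - (2*(2*1) + ((R**2 + R**2) + R))/3 = 8/3 - (2*2 + (2*R**2 + R))/3 = 8/3 - (4 + (R + 2*R**2))/3 = 8/3 - (4 + R + 2*R**2)/3 = 8/3 + (-4/3 - 2*R**2/3 - R/3) = 4/3 - 2*R**2/3 - R/3)
(z(2 - 3) - 14)*21 = ((4/3 - 2*(2 - 3)**2/3 - (2 - 3)/3) - 14)*21 = ((4/3 - 2/3*(-1)**2 - 1/3*(-1)) - 14)*21 = ((4/3 - 2/3*1 + 1/3) - 14)*21 = ((4/3 - 2/3 + 1/3) - 14)*21 = (1 - 14)*21 = -13*21 = -273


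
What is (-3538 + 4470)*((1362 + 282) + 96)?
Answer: 1621680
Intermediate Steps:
(-3538 + 4470)*((1362 + 282) + 96) = 932*(1644 + 96) = 932*1740 = 1621680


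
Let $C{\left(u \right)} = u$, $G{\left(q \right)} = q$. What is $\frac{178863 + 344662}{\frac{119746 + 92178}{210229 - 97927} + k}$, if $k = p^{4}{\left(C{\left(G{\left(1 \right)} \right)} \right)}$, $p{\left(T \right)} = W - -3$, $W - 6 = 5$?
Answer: $\frac{29396452275}{2157202778} \approx 13.627$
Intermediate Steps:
$W = 11$ ($W = 6 + 5 = 11$)
$p{\left(T \right)} = 14$ ($p{\left(T \right)} = 11 - -3 = 11 + 3 = 14$)
$k = 38416$ ($k = 14^{4} = 38416$)
$\frac{178863 + 344662}{\frac{119746 + 92178}{210229 - 97927} + k} = \frac{178863 + 344662}{\frac{119746 + 92178}{210229 - 97927} + 38416} = \frac{523525}{\frac{211924}{112302} + 38416} = \frac{523525}{211924 \cdot \frac{1}{112302} + 38416} = \frac{523525}{\frac{105962}{56151} + 38416} = \frac{523525}{\frac{2157202778}{56151}} = 523525 \cdot \frac{56151}{2157202778} = \frac{29396452275}{2157202778}$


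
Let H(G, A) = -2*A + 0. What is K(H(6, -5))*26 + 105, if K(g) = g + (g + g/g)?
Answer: 651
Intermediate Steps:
H(G, A) = -2*A
K(g) = 1 + 2*g (K(g) = g + (g + 1) = g + (1 + g) = 1 + 2*g)
K(H(6, -5))*26 + 105 = (1 + 2*(-2*(-5)))*26 + 105 = (1 + 2*10)*26 + 105 = (1 + 20)*26 + 105 = 21*26 + 105 = 546 + 105 = 651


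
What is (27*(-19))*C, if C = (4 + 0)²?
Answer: -8208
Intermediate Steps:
C = 16 (C = 4² = 16)
(27*(-19))*C = (27*(-19))*16 = -513*16 = -8208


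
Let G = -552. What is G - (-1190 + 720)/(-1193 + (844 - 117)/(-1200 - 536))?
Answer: -228887144/414355 ≈ -552.39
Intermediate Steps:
G - (-1190 + 720)/(-1193 + (844 - 117)/(-1200 - 536)) = -552 - (-1190 + 720)/(-1193 + (844 - 117)/(-1200 - 536)) = -552 - (-470)/(-1193 + 727/(-1736)) = -552 - (-470)/(-1193 + 727*(-1/1736)) = -552 - (-470)/(-1193 - 727/1736) = -552 - (-470)/(-2071775/1736) = -552 - (-470)*(-1736)/2071775 = -552 - 1*163184/414355 = -552 - 163184/414355 = -228887144/414355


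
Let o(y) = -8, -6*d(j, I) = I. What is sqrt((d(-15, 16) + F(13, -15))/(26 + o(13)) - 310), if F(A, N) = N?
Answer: I*sqrt(100758)/18 ≈ 17.635*I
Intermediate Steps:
d(j, I) = -I/6
sqrt((d(-15, 16) + F(13, -15))/(26 + o(13)) - 310) = sqrt((-1/6*16 - 15)/(26 - 8) - 310) = sqrt((-8/3 - 15)/18 - 310) = sqrt(-53/3*1/18 - 310) = sqrt(-53/54 - 310) = sqrt(-16793/54) = I*sqrt(100758)/18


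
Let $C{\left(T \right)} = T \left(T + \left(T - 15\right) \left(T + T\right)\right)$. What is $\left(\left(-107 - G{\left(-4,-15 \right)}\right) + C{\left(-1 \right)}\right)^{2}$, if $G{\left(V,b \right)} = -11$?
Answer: $16129$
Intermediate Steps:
$C{\left(T \right)} = T \left(T + 2 T \left(-15 + T\right)\right)$ ($C{\left(T \right)} = T \left(T + \left(-15 + T\right) 2 T\right) = T \left(T + 2 T \left(-15 + T\right)\right)$)
$\left(\left(-107 - G{\left(-4,-15 \right)}\right) + C{\left(-1 \right)}\right)^{2} = \left(\left(-107 - -11\right) + \left(-1\right)^{2} \left(-29 + 2 \left(-1\right)\right)\right)^{2} = \left(\left(-107 + 11\right) + 1 \left(-29 - 2\right)\right)^{2} = \left(-96 + 1 \left(-31\right)\right)^{2} = \left(-96 - 31\right)^{2} = \left(-127\right)^{2} = 16129$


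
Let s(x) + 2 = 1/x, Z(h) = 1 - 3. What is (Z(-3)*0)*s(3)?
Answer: 0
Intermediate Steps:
Z(h) = -2
s(x) = -2 + 1/x
(Z(-3)*0)*s(3) = (-2*0)*(-2 + 1/3) = 0*(-2 + 1/3) = 0*(-5/3) = 0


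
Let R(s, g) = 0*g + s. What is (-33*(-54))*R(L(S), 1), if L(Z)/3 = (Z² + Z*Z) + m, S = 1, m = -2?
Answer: 0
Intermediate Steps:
L(Z) = -6 + 6*Z² (L(Z) = 3*((Z² + Z*Z) - 2) = 3*((Z² + Z²) - 2) = 3*(2*Z² - 2) = 3*(-2 + 2*Z²) = -6 + 6*Z²)
R(s, g) = s (R(s, g) = 0 + s = s)
(-33*(-54))*R(L(S), 1) = (-33*(-54))*(-6 + 6*1²) = 1782*(-6 + 6*1) = 1782*(-6 + 6) = 1782*0 = 0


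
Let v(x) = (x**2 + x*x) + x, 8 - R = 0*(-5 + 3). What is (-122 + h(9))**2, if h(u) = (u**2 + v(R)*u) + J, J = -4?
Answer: 1390041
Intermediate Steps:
R = 8 (R = 8 - 0*(-5 + 3) = 8 - 0*(-2) = 8 - 1*0 = 8 + 0 = 8)
v(x) = x + 2*x**2 (v(x) = (x**2 + x**2) + x = 2*x**2 + x = x + 2*x**2)
h(u) = -4 + u**2 + 136*u (h(u) = (u**2 + (8*(1 + 2*8))*u) - 4 = (u**2 + (8*(1 + 16))*u) - 4 = (u**2 + (8*17)*u) - 4 = (u**2 + 136*u) - 4 = -4 + u**2 + 136*u)
(-122 + h(9))**2 = (-122 + (-4 + 9**2 + 136*9))**2 = (-122 + (-4 + 81 + 1224))**2 = (-122 + 1301)**2 = 1179**2 = 1390041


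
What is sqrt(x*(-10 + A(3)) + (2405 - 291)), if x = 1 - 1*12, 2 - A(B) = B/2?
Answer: 3*sqrt(986)/2 ≈ 47.101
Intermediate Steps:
A(B) = 2 - B/2
x = -11 (x = 1 - 12 = -11)
sqrt(x*(-10 + A(3)) + (2405 - 291)) = sqrt(-11*(-10 + (2 - 1/2*3)) + (2405 - 291)) = sqrt(-11*(-10 + (2 - 3/2)) + 2114) = sqrt(-11*(-10 + 1/2) + 2114) = sqrt(-11*(-19/2) + 2114) = sqrt(209/2 + 2114) = sqrt(4437/2) = 3*sqrt(986)/2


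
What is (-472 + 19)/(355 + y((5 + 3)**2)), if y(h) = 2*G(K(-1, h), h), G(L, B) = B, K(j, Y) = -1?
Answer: -151/161 ≈ -0.93789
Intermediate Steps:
y(h) = 2*h
(-472 + 19)/(355 + y((5 + 3)**2)) = (-472 + 19)/(355 + 2*(5 + 3)**2) = -453/(355 + 2*8**2) = -453/(355 + 2*64) = -453/(355 + 128) = -453/483 = -453*1/483 = -151/161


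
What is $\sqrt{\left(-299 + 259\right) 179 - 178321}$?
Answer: $3 i \sqrt{20609} \approx 430.67 i$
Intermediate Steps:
$\sqrt{\left(-299 + 259\right) 179 - 178321} = \sqrt{\left(-40\right) 179 - 178321} = \sqrt{-7160 - 178321} = \sqrt{-185481} = 3 i \sqrt{20609}$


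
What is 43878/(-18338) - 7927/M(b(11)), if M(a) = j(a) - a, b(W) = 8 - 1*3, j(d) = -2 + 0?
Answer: 72529090/64183 ≈ 1130.0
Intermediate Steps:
j(d) = -2
b(W) = 5 (b(W) = 8 - 3 = 5)
M(a) = -2 - a
43878/(-18338) - 7927/M(b(11)) = 43878/(-18338) - 7927/(-2 - 1*5) = 43878*(-1/18338) - 7927/(-2 - 5) = -21939/9169 - 7927/(-7) = -21939/9169 - 7927*(-1/7) = -21939/9169 + 7927/7 = 72529090/64183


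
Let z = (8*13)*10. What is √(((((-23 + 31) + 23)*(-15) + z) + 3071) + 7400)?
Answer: √11046 ≈ 105.10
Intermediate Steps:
z = 1040 (z = 104*10 = 1040)
√(((((-23 + 31) + 23)*(-15) + z) + 3071) + 7400) = √(((((-23 + 31) + 23)*(-15) + 1040) + 3071) + 7400) = √((((8 + 23)*(-15) + 1040) + 3071) + 7400) = √(((31*(-15) + 1040) + 3071) + 7400) = √(((-465 + 1040) + 3071) + 7400) = √((575 + 3071) + 7400) = √(3646 + 7400) = √11046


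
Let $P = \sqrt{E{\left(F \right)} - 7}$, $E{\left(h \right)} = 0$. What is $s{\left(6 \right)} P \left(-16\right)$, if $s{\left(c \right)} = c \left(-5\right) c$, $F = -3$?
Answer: $2880 i \sqrt{7} \approx 7619.8 i$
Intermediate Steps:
$s{\left(c \right)} = - 5 c^{2}$ ($s{\left(c \right)} = - 5 c c = - 5 c^{2}$)
$P = i \sqrt{7}$ ($P = \sqrt{0 - 7} = \sqrt{-7} = i \sqrt{7} \approx 2.6458 i$)
$s{\left(6 \right)} P \left(-16\right) = - 5 \cdot 6^{2} i \sqrt{7} \left(-16\right) = \left(-5\right) 36 i \sqrt{7} \left(-16\right) = - 180 i \sqrt{7} \left(-16\right) = 2880 i \sqrt{7}$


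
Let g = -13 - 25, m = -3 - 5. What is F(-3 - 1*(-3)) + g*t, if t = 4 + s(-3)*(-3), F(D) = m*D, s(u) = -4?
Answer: -608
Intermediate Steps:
m = -8
F(D) = -8*D
g = -38
t = 16 (t = 4 - 4*(-3) = 4 + 12 = 16)
F(-3 - 1*(-3)) + g*t = -8*(-3 - 1*(-3)) - 38*16 = -8*(-3 + 3) - 608 = -8*0 - 608 = 0 - 608 = -608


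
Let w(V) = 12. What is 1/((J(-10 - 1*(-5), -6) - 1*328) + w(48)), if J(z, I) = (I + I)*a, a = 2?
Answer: -1/340 ≈ -0.0029412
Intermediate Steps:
J(z, I) = 4*I (J(z, I) = (I + I)*2 = (2*I)*2 = 4*I)
1/((J(-10 - 1*(-5), -6) - 1*328) + w(48)) = 1/((4*(-6) - 1*328) + 12) = 1/((-24 - 328) + 12) = 1/(-352 + 12) = 1/(-340) = -1/340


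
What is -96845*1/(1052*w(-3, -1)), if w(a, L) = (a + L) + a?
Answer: 13835/1052 ≈ 13.151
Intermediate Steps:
w(a, L) = L + 2*a (w(a, L) = (L + a) + a = L + 2*a)
-96845*1/(1052*w(-3, -1)) = -96845*1/(1052*(-1 + 2*(-3))) = -96845*1/(1052*(-1 - 6)) = -96845/(1052*(-7)) = -96845/(-7364) = -96845*(-1/7364) = 13835/1052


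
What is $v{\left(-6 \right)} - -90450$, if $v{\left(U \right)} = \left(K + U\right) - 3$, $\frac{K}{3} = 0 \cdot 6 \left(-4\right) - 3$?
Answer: $90432$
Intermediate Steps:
$K = -9$ ($K = 3 \left(0 \cdot 6 \left(-4\right) - 3\right) = 3 \left(0 \left(-4\right) - 3\right) = 3 \left(0 - 3\right) = 3 \left(-3\right) = -9$)
$v{\left(U \right)} = -12 + U$ ($v{\left(U \right)} = \left(-9 + U\right) - 3 = -12 + U$)
$v{\left(-6 \right)} - -90450 = \left(-12 - 6\right) - -90450 = -18 + 90450 = 90432$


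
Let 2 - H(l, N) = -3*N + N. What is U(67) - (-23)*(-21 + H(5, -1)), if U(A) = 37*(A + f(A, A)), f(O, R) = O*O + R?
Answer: 170568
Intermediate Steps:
f(O, R) = R + O**2 (f(O, R) = O**2 + R = R + O**2)
H(l, N) = 2 + 2*N (H(l, N) = 2 - (-3*N + N) = 2 - (-2)*N = 2 + 2*N)
U(A) = 37*A**2 + 74*A (U(A) = 37*(A + (A + A**2)) = 37*(A**2 + 2*A) = 37*A**2 + 74*A)
U(67) - (-23)*(-21 + H(5, -1)) = 37*67*(2 + 67) - (-23)*(-21 + (2 + 2*(-1))) = 37*67*69 - (-23)*(-21 + (2 - 2)) = 171051 - (-23)*(-21 + 0) = 171051 - (-23)*(-21) = 171051 - 1*483 = 171051 - 483 = 170568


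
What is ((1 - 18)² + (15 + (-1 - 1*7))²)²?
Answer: 114244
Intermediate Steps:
((1 - 18)² + (15 + (-1 - 1*7))²)² = ((-17)² + (15 + (-1 - 7))²)² = (289 + (15 - 8)²)² = (289 + 7²)² = (289 + 49)² = 338² = 114244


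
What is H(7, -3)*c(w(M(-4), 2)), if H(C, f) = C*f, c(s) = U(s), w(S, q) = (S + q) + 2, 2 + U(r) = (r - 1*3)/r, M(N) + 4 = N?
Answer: 21/4 ≈ 5.2500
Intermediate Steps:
M(N) = -4 + N
U(r) = -2 + (-3 + r)/r (U(r) = -2 + (r - 1*3)/r = -2 + (r - 3)/r = -2 + (-3 + r)/r)
w(S, q) = 2 + S + q
c(s) = (-3 - s)/s
H(7, -3)*c(w(M(-4), 2)) = (7*(-3))*((-3 - (2 + (-4 - 4) + 2))/(2 + (-4 - 4) + 2)) = -21*(-3 - (2 - 8 + 2))/(2 - 8 + 2) = -21*(-3 - 1*(-4))/(-4) = -(-21)*(-3 + 4)/4 = -(-21)/4 = -21*(-¼) = 21/4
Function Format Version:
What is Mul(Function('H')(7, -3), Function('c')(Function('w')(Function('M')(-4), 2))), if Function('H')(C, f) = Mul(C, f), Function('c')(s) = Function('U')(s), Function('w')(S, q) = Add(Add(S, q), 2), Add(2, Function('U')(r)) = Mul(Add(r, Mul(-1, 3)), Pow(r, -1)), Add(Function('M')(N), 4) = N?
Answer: Rational(21, 4) ≈ 5.2500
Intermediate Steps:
Function('M')(N) = Add(-4, N)
Function('U')(r) = Add(-2, Mul(Pow(r, -1), Add(-3, r))) (Function('U')(r) = Add(-2, Mul(Add(r, Mul(-1, 3)), Pow(r, -1))) = Add(-2, Mul(Add(r, -3), Pow(r, -1))) = Add(-2, Mul(Add(-3, r), Pow(r, -1))) = Add(-2, Mul(Pow(r, -1), Add(-3, r))))
Function('w')(S, q) = Add(2, S, q)
Function('c')(s) = Mul(Pow(s, -1), Add(-3, Mul(-1, s)))
Mul(Function('H')(7, -3), Function('c')(Function('w')(Function('M')(-4), 2))) = Mul(Mul(7, -3), Mul(Pow(Add(2, Add(-4, -4), 2), -1), Add(-3, Mul(-1, Add(2, Add(-4, -4), 2))))) = Mul(-21, Mul(Pow(Add(2, -8, 2), -1), Add(-3, Mul(-1, Add(2, -8, 2))))) = Mul(-21, Mul(Pow(-4, -1), Add(-3, Mul(-1, -4)))) = Mul(-21, Mul(Rational(-1, 4), Add(-3, 4))) = Mul(-21, Mul(Rational(-1, 4), 1)) = Mul(-21, Rational(-1, 4)) = Rational(21, 4)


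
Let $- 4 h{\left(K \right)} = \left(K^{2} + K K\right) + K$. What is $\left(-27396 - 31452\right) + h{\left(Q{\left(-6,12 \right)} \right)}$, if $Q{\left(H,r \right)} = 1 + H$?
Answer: $- \frac{235437}{4} \approx -58859.0$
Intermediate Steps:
$h{\left(K \right)} = - \frac{K^{2}}{2} - \frac{K}{4}$ ($h{\left(K \right)} = - \frac{\left(K^{2} + K K\right) + K}{4} = - \frac{\left(K^{2} + K^{2}\right) + K}{4} = - \frac{2 K^{2} + K}{4} = - \frac{K + 2 K^{2}}{4} = - \frac{K^{2}}{2} - \frac{K}{4}$)
$\left(-27396 - 31452\right) + h{\left(Q{\left(-6,12 \right)} \right)} = \left(-27396 - 31452\right) - \frac{\left(1 - 6\right) \left(1 + 2 \left(1 - 6\right)\right)}{4} = -58848 - - \frac{5 \left(1 + 2 \left(-5\right)\right)}{4} = -58848 - - \frac{5 \left(1 - 10\right)}{4} = -58848 - \left(- \frac{5}{4}\right) \left(-9\right) = -58848 - \frac{45}{4} = - \frac{235437}{4}$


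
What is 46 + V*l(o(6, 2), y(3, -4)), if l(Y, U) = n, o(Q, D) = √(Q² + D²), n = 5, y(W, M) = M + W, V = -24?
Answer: -74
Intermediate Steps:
o(Q, D) = √(D² + Q²)
l(Y, U) = 5
46 + V*l(o(6, 2), y(3, -4)) = 46 - 24*5 = 46 - 120 = -74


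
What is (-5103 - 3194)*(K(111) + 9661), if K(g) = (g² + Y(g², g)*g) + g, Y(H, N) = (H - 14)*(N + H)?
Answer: -140908708989029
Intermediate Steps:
Y(H, N) = (-14 + H)*(H + N)
K(g) = g + g² + g*(g³ + g⁴ - 14*g - 14*g²) (K(g) = (g² + ((g²)² - 14*g² - 14*g + g²*g)*g) + g = (g² + (g⁴ - 14*g² - 14*g + g³)*g) + g = (g² + (g³ + g⁴ - 14*g - 14*g²)*g) + g = (g² + g*(g³ + g⁴ - 14*g - 14*g²)) + g = g + g² + g*(g³ + g⁴ - 14*g - 14*g²))
(-5103 - 3194)*(K(111) + 9661) = (-5103 - 3194)*(111*(1 + 111³ + 111⁴ - 14*111² - 13*111) + 9661) = -8297*(111*(1 + 1367631 + 151807041 - 14*12321 - 1443) + 9661) = -8297*(111*(1 + 1367631 + 151807041 - 172494 - 1443) + 9661) = -8297*(111*153000736 + 9661) = -8297*(16983081696 + 9661) = -8297*16983091357 = -140908708989029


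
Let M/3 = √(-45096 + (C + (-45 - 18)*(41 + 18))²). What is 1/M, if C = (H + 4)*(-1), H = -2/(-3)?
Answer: √124251361/124251361 ≈ 8.9712e-5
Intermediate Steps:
H = ⅔ (H = -2*(-⅓) = ⅔ ≈ 0.66667)
C = -14/3 (C = (⅔ + 4)*(-1) = (14/3)*(-1) = -14/3 ≈ -4.6667)
M = √124251361 (M = 3*√(-45096 + (-14/3 + (-45 - 18)*(41 + 18))²) = 3*√(-45096 + (-14/3 - 63*59)²) = 3*√(-45096 + (-14/3 - 3717)²) = 3*√(-45096 + (-11165/3)²) = 3*√(-45096 + 124657225/9) = 3*√(124251361/9) = 3*(√124251361/3) = √124251361 ≈ 11147.)
1/M = 1/(√124251361) = √124251361/124251361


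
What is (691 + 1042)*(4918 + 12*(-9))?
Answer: 8335730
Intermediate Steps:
(691 + 1042)*(4918 + 12*(-9)) = 1733*(4918 - 108) = 1733*4810 = 8335730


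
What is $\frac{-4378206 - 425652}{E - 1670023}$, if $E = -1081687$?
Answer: $\frac{2401929}{1375855} \approx 1.7458$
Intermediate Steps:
$\frac{-4378206 - 425652}{E - 1670023} = \frac{-4378206 - 425652}{-1081687 - 1670023} = - \frac{4803858}{-2751710} = \left(-4803858\right) \left(- \frac{1}{2751710}\right) = \frac{2401929}{1375855}$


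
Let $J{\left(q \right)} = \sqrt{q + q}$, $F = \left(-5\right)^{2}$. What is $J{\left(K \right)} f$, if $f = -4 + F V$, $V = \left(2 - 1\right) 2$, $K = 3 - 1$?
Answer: $92$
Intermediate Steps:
$K = 2$ ($K = 3 - 1 = 2$)
$V = 2$ ($V = 1 \cdot 2 = 2$)
$F = 25$
$J{\left(q \right)} = \sqrt{2} \sqrt{q}$ ($J{\left(q \right)} = \sqrt{2 q} = \sqrt{2} \sqrt{q}$)
$f = 46$ ($f = -4 + 25 \cdot 2 = -4 + 50 = 46$)
$J{\left(K \right)} f = \sqrt{2} \sqrt{2} \cdot 46 = 2 \cdot 46 = 92$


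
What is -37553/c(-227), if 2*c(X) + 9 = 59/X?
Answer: 8524531/1051 ≈ 8110.9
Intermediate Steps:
c(X) = -9/2 + 59/(2*X) (c(X) = -9/2 + (59/X)/2 = -9/2 + 59/(2*X))
-37553/c(-227) = -37553*(-454/(59 - 9*(-227))) = -37553*(-454/(59 + 2043)) = -37553/((½)*(-1/227)*2102) = -37553/(-1051/227) = -37553*(-227/1051) = 8524531/1051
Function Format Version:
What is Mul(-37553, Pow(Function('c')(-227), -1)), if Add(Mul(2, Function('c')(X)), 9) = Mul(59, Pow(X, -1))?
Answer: Rational(8524531, 1051) ≈ 8110.9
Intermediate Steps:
Function('c')(X) = Add(Rational(-9, 2), Mul(Rational(59, 2), Pow(X, -1))) (Function('c')(X) = Add(Rational(-9, 2), Mul(Rational(1, 2), Mul(59, Pow(X, -1)))) = Add(Rational(-9, 2), Mul(Rational(59, 2), Pow(X, -1))))
Mul(-37553, Pow(Function('c')(-227), -1)) = Mul(-37553, Pow(Mul(Rational(1, 2), Pow(-227, -1), Add(59, Mul(-9, -227))), -1)) = Mul(-37553, Pow(Mul(Rational(1, 2), Rational(-1, 227), Add(59, 2043)), -1)) = Mul(-37553, Pow(Mul(Rational(1, 2), Rational(-1, 227), 2102), -1)) = Mul(-37553, Pow(Rational(-1051, 227), -1)) = Mul(-37553, Rational(-227, 1051)) = Rational(8524531, 1051)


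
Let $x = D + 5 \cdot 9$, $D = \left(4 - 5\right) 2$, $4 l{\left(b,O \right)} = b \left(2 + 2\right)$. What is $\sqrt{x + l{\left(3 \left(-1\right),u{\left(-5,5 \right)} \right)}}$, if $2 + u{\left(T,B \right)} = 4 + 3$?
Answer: $2 \sqrt{10} \approx 6.3246$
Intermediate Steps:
$u{\left(T,B \right)} = 5$ ($u{\left(T,B \right)} = -2 + \left(4 + 3\right) = -2 + 7 = 5$)
$l{\left(b,O \right)} = b$ ($l{\left(b,O \right)} = \frac{b \left(2 + 2\right)}{4} = \frac{b 4}{4} = \frac{4 b}{4} = b$)
$D = -2$ ($D = \left(-1\right) 2 = -2$)
$x = 43$ ($x = -2 + 5 \cdot 9 = -2 + 45 = 43$)
$\sqrt{x + l{\left(3 \left(-1\right),u{\left(-5,5 \right)} \right)}} = \sqrt{43 + 3 \left(-1\right)} = \sqrt{43 - 3} = \sqrt{40} = 2 \sqrt{10}$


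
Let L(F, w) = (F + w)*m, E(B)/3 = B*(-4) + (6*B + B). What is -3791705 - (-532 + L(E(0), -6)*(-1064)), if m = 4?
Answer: -3816709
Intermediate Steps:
E(B) = 9*B (E(B) = 3*(B*(-4) + (6*B + B)) = 3*(-4*B + 7*B) = 3*(3*B) = 9*B)
L(F, w) = 4*F + 4*w (L(F, w) = (F + w)*4 = 4*F + 4*w)
-3791705 - (-532 + L(E(0), -6)*(-1064)) = -3791705 - (-532 + (4*(9*0) + 4*(-6))*(-1064)) = -3791705 - (-532 + (4*0 - 24)*(-1064)) = -3791705 - (-532 + (0 - 24)*(-1064)) = -3791705 - (-532 - 24*(-1064)) = -3791705 - (-532 + 25536) = -3791705 - 1*25004 = -3791705 - 25004 = -3816709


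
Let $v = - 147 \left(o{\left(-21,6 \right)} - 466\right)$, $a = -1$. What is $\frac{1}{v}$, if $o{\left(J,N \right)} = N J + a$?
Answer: $\frac{1}{87171} \approx 1.1472 \cdot 10^{-5}$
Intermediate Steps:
$o{\left(J,N \right)} = -1 + J N$ ($o{\left(J,N \right)} = N J - 1 = J N - 1 = -1 + J N$)
$v = 87171$ ($v = - 147 \left(\left(-1 - 126\right) - 466\right) = - 147 \left(-127 - 466\right) = \left(-147\right) \left(-593\right) = 87171$)
$\frac{1}{v} = \frac{1}{87171}$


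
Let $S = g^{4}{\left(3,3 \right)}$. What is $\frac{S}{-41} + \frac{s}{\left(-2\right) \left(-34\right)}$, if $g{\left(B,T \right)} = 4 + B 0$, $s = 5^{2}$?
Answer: $- \frac{16383}{2788} \approx -5.8763$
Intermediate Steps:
$s = 25$
$g{\left(B,T \right)} = 4$ ($g{\left(B,T \right)} = 4 + 0 = 4$)
$S = 256$ ($S = 4^{4} = 256$)
$\frac{S}{-41} + \frac{s}{\left(-2\right) \left(-34\right)} = \frac{256}{-41} + \frac{25}{\left(-2\right) \left(-34\right)} = 256 \left(- \frac{1}{41}\right) + \frac{25}{68} = - \frac{256}{41} + 25 \cdot \frac{1}{68} = - \frac{256}{41} + \frac{25}{68} = - \frac{16383}{2788}$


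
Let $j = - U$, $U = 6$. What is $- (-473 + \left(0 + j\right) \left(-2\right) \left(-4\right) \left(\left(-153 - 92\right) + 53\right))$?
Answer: $-8743$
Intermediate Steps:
$j = -6$ ($j = \left(-1\right) 6 = -6$)
$- (-473 + \left(0 + j\right) \left(-2\right) \left(-4\right) \left(\left(-153 - 92\right) + 53\right)) = - (-473 + \left(0 - 6\right) \left(-2\right) \left(-4\right) \left(\left(-153 - 92\right) + 53\right)) = - (-473 + \left(-6\right) \left(-2\right) \left(-4\right) \left(-245 + 53\right)) = - (-473 + 12 \left(-4\right) \left(-192\right)) = - (-473 - -9216) = - (-473 + 9216) = \left(-1\right) 8743 = -8743$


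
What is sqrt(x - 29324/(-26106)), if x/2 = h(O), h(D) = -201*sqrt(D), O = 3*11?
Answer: sqrt(191383086 - 68493085218*sqrt(33))/13053 ≈ 48.044*I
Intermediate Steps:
O = 33
x = -402*sqrt(33) (x = 2*(-201*sqrt(33)) = -402*sqrt(33) ≈ -2309.3)
sqrt(x - 29324/(-26106)) = sqrt(-402*sqrt(33) - 29324/(-26106)) = sqrt(-402*sqrt(33) - 29324*(-1/26106)) = sqrt(-402*sqrt(33) + 14662/13053) = sqrt(14662/13053 - 402*sqrt(33))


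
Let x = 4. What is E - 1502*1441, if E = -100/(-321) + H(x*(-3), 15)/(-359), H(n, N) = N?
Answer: -249421186213/115239 ≈ -2.1644e+6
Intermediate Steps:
E = 31085/115239 (E = -100/(-321) + 15/(-359) = -100*(-1/321) + 15*(-1/359) = 100/321 - 15/359 = 31085/115239 ≈ 0.26974)
E - 1502*1441 = 31085/115239 - 1502*1441 = 31085/115239 - 2164382 = -249421186213/115239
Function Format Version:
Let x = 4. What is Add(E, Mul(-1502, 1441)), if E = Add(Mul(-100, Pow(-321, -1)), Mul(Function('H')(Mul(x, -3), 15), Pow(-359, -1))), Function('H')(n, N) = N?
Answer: Rational(-249421186213, 115239) ≈ -2.1644e+6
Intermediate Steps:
E = Rational(31085, 115239) (E = Add(Mul(-100, Pow(-321, -1)), Mul(15, Pow(-359, -1))) = Add(Mul(-100, Rational(-1, 321)), Mul(15, Rational(-1, 359))) = Add(Rational(100, 321), Rational(-15, 359)) = Rational(31085, 115239) ≈ 0.26974)
Add(E, Mul(-1502, 1441)) = Add(Rational(31085, 115239), Mul(-1502, 1441)) = Add(Rational(31085, 115239), -2164382) = Rational(-249421186213, 115239)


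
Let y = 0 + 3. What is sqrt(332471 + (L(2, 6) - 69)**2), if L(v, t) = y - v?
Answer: 3*sqrt(37455) ≈ 580.60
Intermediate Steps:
y = 3
L(v, t) = 3 - v
sqrt(332471 + (L(2, 6) - 69)**2) = sqrt(332471 + ((3 - 1*2) - 69)**2) = sqrt(332471 + ((3 - 2) - 69)**2) = sqrt(332471 + (1 - 69)**2) = sqrt(332471 + (-68)**2) = sqrt(332471 + 4624) = sqrt(337095) = 3*sqrt(37455)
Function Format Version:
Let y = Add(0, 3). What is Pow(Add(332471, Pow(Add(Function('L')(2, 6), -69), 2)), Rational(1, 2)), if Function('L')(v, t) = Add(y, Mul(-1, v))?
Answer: Mul(3, Pow(37455, Rational(1, 2))) ≈ 580.60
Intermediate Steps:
y = 3
Function('L')(v, t) = Add(3, Mul(-1, v))
Pow(Add(332471, Pow(Add(Function('L')(2, 6), -69), 2)), Rational(1, 2)) = Pow(Add(332471, Pow(Add(Add(3, Mul(-1, 2)), -69), 2)), Rational(1, 2)) = Pow(Add(332471, Pow(Add(Add(3, -2), -69), 2)), Rational(1, 2)) = Pow(Add(332471, Pow(Add(1, -69), 2)), Rational(1, 2)) = Pow(Add(332471, Pow(-68, 2)), Rational(1, 2)) = Pow(Add(332471, 4624), Rational(1, 2)) = Pow(337095, Rational(1, 2)) = Mul(3, Pow(37455, Rational(1, 2)))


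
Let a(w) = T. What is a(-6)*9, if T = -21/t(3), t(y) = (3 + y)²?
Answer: -21/4 ≈ -5.2500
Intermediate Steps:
T = -7/12 (T = -21/(3 + 3)² = -21/(6²) = -21/36 = -21*1/36 = -7/12 ≈ -0.58333)
a(w) = -7/12
a(-6)*9 = -7/12*9 = -21/4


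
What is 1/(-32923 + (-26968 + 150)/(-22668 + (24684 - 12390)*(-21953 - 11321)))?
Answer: -204546612/6734288093467 ≈ -3.0374e-5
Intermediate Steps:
1/(-32923 + (-26968 + 150)/(-22668 + (24684 - 12390)*(-21953 - 11321))) = 1/(-32923 - 26818/(-22668 + 12294*(-33274))) = 1/(-32923 - 26818/(-22668 - 409070556)) = 1/(-32923 - 26818/(-409093224)) = 1/(-32923 - 26818*(-1/409093224)) = 1/(-32923 + 13409/204546612) = 1/(-6734288093467/204546612) = -204546612/6734288093467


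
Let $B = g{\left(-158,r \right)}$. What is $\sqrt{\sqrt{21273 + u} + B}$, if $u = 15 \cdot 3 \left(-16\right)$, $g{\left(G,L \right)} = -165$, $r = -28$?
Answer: $\sqrt{-165 + \sqrt{20553}} \approx 4.6515 i$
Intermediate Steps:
$B = -165$
$u = -720$ ($u = 45 \left(-16\right) = -720$)
$\sqrt{\sqrt{21273 + u} + B} = \sqrt{\sqrt{21273 - 720} - 165} = \sqrt{\sqrt{20553} - 165} = \sqrt{-165 + \sqrt{20553}}$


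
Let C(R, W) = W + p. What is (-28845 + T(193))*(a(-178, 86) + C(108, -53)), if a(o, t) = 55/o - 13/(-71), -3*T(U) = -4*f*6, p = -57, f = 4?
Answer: 40101097823/12638 ≈ 3.1731e+6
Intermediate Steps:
C(R, W) = -57 + W (C(R, W) = W - 57 = -57 + W)
T(U) = 32 (T(U) = -(-4*4)*6/3 = -(-16)*6/3 = -⅓*(-96) = 32)
a(o, t) = 13/71 + 55/o (a(o, t) = 55/o - 13*(-1/71) = 55/o + 13/71 = 13/71 + 55/o)
(-28845 + T(193))*(a(-178, 86) + C(108, -53)) = (-28845 + 32)*((13/71 + 55/(-178)) + (-57 - 53)) = -28813*((13/71 + 55*(-1/178)) - 110) = -28813*((13/71 - 55/178) - 110) = -28813*(-1591/12638 - 110) = -28813*(-1391771/12638) = 40101097823/12638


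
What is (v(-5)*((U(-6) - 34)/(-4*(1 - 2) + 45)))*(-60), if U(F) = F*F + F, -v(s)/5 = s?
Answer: 6000/49 ≈ 122.45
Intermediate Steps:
v(s) = -5*s
U(F) = F + F² (U(F) = F² + F = F + F²)
(v(-5)*((U(-6) - 34)/(-4*(1 - 2) + 45)))*(-60) = ((-5*(-5))*((-6*(1 - 6) - 34)/(-4*(1 - 2) + 45)))*(-60) = (25*((-6*(-5) - 34)/(-4*(-1) + 45)))*(-60) = (25*((30 - 34)/(4 + 45)))*(-60) = (25*(-4/49))*(-60) = -100/49*(-60) = 6000/49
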